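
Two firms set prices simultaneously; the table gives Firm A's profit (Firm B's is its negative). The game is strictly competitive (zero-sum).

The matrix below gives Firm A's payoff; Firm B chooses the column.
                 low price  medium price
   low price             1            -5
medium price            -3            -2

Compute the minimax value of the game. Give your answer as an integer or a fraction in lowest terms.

-17/7

Row minima are -5 and -3, so Firm A's maximin is -3; column maxima are 1 and -2, so Firm B's minimax is -2. These differ, so the equilibrium is in mixed strategies.
Let Firm A play low price with probability p. Firm B is indifferent when p − 3(1−p) = −5p − 2(1−p), giving p = 1/7.
Let Firm B play low price with probability q. Firm A is indifferent when q − 5(1−q) = −3q − 2(1−q), giving q = 3/7.
The value is 1·(3/7) + (-5)·(4/7) = -17/7.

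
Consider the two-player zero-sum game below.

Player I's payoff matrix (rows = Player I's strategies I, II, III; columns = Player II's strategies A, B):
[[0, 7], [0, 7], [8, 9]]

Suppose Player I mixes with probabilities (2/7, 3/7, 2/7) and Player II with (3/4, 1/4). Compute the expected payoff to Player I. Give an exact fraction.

101/28

Against (3/4, 1/4), each row's expected payoff is I: 7/4; II: 7/4; III: 33/4.
Taking the (2/7, 3/7, 2/7)-weighted average: (2/7)·(7/4) + (3/7)·(7/4) + (2/7)·(33/4) = 101/28.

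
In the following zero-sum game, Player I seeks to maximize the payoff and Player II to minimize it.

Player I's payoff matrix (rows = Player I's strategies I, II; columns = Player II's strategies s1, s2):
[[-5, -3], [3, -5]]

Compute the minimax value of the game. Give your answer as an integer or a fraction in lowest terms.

Row minima are -5 and -5, so Player I's maximin is -5; column maxima are 3 and -3, so Player II's minimax is -3. These differ, so the equilibrium is in mixed strategies.
Let Player I play I with probability p. Player II is indifferent when −5p + 3(1−p) = −3p − 5(1−p), giving p = 4/5.
Let Player II play s1 with probability q. Player I is indifferent when −5q − 3(1−q) = 3q − 5(1−q), giving q = 1/5.
The value is -5·(1/5) + (-3)·(4/5) = -17/5.

-17/5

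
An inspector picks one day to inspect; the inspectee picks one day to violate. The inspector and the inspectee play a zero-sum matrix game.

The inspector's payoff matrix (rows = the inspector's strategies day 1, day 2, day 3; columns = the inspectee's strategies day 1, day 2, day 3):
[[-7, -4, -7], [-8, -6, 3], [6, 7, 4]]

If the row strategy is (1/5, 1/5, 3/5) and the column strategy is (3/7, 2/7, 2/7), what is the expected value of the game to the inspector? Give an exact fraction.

47/35

Against (3/7, 2/7, 2/7), each row's expected payoff is day 1: -43/7; day 2: -30/7; day 3: 40/7.
Taking the (1/5, 1/5, 3/5)-weighted average: (1/5)·(-43/7) + (1/5)·(-30/7) + (3/5)·(40/7) = 47/35.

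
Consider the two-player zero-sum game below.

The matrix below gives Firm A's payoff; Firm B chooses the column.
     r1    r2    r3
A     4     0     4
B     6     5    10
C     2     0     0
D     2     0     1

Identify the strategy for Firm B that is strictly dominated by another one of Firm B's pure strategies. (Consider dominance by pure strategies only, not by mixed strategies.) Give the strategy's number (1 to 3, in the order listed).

1

Firm B prefers columns that give Firm A less. Compare r1 with r2: 0 < 4, 5 < 6, 0 < 2, 0 < 2.
So r2 strictly dominates r1 for Firm B; r1 is strictly dominated.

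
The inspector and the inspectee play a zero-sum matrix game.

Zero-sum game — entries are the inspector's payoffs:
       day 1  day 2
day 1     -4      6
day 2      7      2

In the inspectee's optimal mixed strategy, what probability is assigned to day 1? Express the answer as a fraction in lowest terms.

4/15

Row minima are -4 and 2, so the inspector's maximin is 2; column maxima are 7 and 6, so the inspectee's minimax is 6. These differ, so the equilibrium is in mixed strategies.
Let the inspectee play day 1 with probability q. The inspector is indifferent when −4q + 6(1−q) = 7q + 2(1−q), giving q = 4/15.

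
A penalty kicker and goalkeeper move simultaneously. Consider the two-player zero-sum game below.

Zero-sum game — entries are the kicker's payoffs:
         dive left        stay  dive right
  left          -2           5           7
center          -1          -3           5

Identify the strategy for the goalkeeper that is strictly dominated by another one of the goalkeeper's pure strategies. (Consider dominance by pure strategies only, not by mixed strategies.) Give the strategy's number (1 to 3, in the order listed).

The goalkeeper prefers columns that give the kicker less. Compare dive right with dive left: -2 < 7, -1 < 5.
So dive left strictly dominates dive right for the goalkeeper; dive right is strictly dominated.

3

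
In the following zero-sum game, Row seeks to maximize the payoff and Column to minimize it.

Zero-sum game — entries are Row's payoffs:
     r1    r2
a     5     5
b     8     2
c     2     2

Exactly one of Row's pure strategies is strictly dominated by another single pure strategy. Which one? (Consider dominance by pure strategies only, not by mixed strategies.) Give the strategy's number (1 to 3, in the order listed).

3

Compare c with a: 5 > 2, 5 > 2.
So a strictly dominates c for Row; c is strictly dominated.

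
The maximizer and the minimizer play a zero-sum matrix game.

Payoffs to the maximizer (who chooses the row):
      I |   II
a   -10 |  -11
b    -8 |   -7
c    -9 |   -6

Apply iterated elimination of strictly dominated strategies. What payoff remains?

-8

Row a is strictly dominated by row b (-8>-10, -7>-11); eliminate a.
Column II is strictly dominated by I for the minimizer (-8<-7, -9<-6); eliminate II.
Row c is strictly dominated by row b (-8>-9); eliminate c.
Only (b, I) remains, with payoff -8.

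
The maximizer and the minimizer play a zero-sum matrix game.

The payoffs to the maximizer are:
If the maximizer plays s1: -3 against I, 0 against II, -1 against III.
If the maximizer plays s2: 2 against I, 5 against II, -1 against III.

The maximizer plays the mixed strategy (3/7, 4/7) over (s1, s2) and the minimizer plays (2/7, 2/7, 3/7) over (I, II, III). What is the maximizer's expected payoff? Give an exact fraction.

Against (2/7, 2/7, 3/7), each row's expected payoff is s1: -9/7; s2: 11/7.
Taking the (3/7, 4/7)-weighted average: (3/7)·(-9/7) + (4/7)·(11/7) = 17/49.

17/49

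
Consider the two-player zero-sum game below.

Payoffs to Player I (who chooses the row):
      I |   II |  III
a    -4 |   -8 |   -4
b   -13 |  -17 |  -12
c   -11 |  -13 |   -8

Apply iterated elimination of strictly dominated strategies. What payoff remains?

Column I is strictly dominated by II for Player II (-8<-4, -17<-13, -13<-11); eliminate I.
Row b is strictly dominated by row a (-8>-17, -4>-12); eliminate b.
Row c is strictly dominated by row a (-8>-13, -4>-8); eliminate c.
Column III is strictly dominated by II for Player II (-8<-4); eliminate III.
Only (a, II) remains, with payoff -8.

-8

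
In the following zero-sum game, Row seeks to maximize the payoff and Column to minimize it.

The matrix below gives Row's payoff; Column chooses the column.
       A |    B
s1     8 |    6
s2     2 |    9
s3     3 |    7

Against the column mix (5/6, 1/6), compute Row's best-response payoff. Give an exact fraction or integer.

s1: (8)·(5/6) + (6)·(1/6) = 23/3.
s2: (2)·(5/6) + (9)·(1/6) = 19/6.
s3: (3)·(5/6) + (7)·(1/6) = 11/3.
The best pure response is s1 with expected payoff 23/3.

23/3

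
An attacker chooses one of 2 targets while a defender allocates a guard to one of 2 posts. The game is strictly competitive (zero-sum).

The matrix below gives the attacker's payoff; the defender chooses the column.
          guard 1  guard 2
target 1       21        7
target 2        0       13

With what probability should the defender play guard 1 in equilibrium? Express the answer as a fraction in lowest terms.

Row minima are 7 and 0, so the attacker's maximin is 7; column maxima are 21 and 13, so the defender's minimax is 13. These differ, so the equilibrium is in mixed strategies.
Let the defender play guard 1 with probability q. The attacker is indifferent when 21q + 7(1−q) = 13(1−q), giving q = 2/9.

2/9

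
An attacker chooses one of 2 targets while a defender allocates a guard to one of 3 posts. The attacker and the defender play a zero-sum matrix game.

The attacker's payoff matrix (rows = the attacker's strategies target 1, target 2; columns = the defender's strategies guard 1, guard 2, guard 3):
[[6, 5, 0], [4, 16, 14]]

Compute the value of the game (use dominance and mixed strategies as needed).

21/4

Column guard 2 is strictly dominated by guard 3 for the defender (it gives the attacker more in every row).
The remaining 2×2 game on (target 1, target 2) × (guard 1, guard 3) has no saddle point. Let the attacker play target 1 with probability p; indifference gives 6p + 4(1−p) = 14(1−p), so p = 5/8.
Similarly the defender's optimal q on guard 1 is 7/8, and the value is 6·(7/8) + (0)·(1/8) = 21/4.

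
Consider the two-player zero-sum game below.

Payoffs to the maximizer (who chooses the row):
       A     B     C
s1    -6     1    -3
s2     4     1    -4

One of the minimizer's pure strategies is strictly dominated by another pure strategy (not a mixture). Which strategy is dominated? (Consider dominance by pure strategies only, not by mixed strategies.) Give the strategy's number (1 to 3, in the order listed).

The minimizer prefers columns that give the maximizer less. Compare B with C: -3 < 1, -4 < 1.
So C strictly dominates B for the minimizer; B is strictly dominated.

2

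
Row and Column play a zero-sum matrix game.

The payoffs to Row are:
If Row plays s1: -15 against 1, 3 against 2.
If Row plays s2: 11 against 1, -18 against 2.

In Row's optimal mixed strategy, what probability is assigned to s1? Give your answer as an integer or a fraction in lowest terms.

Row minima are -15 and -18, so Row's maximin is -15; column maxima are 11 and 3, so Column's minimax is 3. These differ, so the equilibrium is in mixed strategies.
Let Row play s1 with probability p. Column is indifferent when −15p + 11(1−p) = 3p − 18(1−p), giving p = 29/47.

29/47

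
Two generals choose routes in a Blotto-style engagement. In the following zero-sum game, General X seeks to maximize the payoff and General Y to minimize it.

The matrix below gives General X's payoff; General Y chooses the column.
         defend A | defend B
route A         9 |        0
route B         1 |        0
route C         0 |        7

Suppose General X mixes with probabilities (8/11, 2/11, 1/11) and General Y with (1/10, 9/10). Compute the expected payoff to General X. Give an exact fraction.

137/110

Against (1/10, 9/10), each row's expected payoff is route A: 9/10; route B: 1/10; route C: 63/10.
Taking the (8/11, 2/11, 1/11)-weighted average: (8/11)·(9/10) + (2/11)·(1/10) + (1/11)·(63/10) = 137/110.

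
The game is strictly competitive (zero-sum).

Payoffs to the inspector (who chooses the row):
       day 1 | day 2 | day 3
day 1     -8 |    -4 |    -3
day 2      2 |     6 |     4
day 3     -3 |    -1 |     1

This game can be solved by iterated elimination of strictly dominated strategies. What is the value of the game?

Column day 2 is strictly dominated by day 1 for the inspectee (-8<-4, 2<6, -3<-1); eliminate day 2.
Row day 3 is strictly dominated by row day 2 (2>-3, 4>1); eliminate day 3.
Row day 1 is strictly dominated by row day 2 (2>-8, 4>-3); eliminate day 1.
Column day 3 is strictly dominated by day 1 for the inspectee (2<4); eliminate day 3.
Only (day 2, day 1) remains, with payoff 2.

2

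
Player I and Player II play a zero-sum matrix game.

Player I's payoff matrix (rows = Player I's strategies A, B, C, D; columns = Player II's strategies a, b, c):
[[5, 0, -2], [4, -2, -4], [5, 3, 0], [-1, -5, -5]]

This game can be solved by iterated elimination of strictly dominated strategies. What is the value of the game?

Row D is strictly dominated by row A (5>-1, 0>-5, -2>-5); eliminate D.
Column a is strictly dominated by b for Player II (0<5, -2<4, 3<5); eliminate a.
Column b is strictly dominated by c for Player II (-2<0, -4<-2, 0<3); eliminate b.
Row B is strictly dominated by row A (-2>-4); eliminate B.
Row A is strictly dominated by row C (0>-2); eliminate A.
Only (C, c) remains, with payoff 0.

0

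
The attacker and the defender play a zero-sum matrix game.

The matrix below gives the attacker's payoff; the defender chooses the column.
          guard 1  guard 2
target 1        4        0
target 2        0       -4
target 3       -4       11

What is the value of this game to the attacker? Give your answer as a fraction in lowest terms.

44/19

Row target 2 is strictly dominated by row target 1, so the attacker never plays it.
The remaining 2×2 game on (target 1, target 3) × (guard 1, guard 2) has no saddle point. Let the attacker play target 1 with probability p; indifference gives 4p − 4(1−p) = 11(1−p), so p = 15/19.
Similarly the defender's optimal q on guard 1 is 11/19, and the value is 4·(11/19) + (0)·(8/19) = 44/19.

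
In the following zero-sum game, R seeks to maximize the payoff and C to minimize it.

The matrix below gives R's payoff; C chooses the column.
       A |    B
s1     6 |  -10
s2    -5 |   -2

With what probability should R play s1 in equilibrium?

3/19

Row minima are -10 and -5, so R's maximin is -5; column maxima are 6 and -2, so C's minimax is -2. These differ, so the equilibrium is in mixed strategies.
Let R play s1 with probability p. C is indifferent when 6p − 5(1−p) = −10p − 2(1−p), giving p = 3/19.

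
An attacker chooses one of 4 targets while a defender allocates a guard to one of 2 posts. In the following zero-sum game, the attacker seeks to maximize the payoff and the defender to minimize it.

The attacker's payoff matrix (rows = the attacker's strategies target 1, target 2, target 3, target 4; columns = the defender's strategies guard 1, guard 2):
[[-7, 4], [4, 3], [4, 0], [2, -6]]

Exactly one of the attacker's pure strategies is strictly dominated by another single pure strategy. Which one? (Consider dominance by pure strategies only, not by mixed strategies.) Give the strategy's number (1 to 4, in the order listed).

4

Compare target 4 with target 2: 4 > 2, 3 > -6.
So target 2 strictly dominates target 4 for the attacker; target 4 is strictly dominated.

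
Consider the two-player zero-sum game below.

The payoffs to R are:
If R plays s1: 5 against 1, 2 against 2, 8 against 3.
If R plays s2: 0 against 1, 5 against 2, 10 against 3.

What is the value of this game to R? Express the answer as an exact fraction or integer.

Column 3 is strictly dominated by 2 for C (it gives R more in every row).
The remaining 2×2 game on (s1, s2) × (1, 2) has no saddle point. Let R play s1 with probability p; indifference gives 5p = 2p + 5(1−p), so p = 5/8.
Similarly C's optimal q on 1 is 3/8, and the value is 5·(3/8) + (2)·(5/8) = 25/8.

25/8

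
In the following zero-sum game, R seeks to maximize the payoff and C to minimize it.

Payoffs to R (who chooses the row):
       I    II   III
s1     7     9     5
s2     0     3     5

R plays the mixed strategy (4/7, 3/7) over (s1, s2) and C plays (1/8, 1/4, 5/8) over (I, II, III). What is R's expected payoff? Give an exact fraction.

Against (1/8, 1/4, 5/8), each row's expected payoff is s1: 25/4; s2: 31/8.
Taking the (4/7, 3/7)-weighted average: (4/7)·(25/4) + (3/7)·(31/8) = 293/56.

293/56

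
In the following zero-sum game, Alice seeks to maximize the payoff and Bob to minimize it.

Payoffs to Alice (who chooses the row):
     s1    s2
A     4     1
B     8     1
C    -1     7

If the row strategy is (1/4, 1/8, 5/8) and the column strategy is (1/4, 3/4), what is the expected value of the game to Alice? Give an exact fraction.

Against (1/4, 3/4), each row's expected payoff is A: 7/4; B: 11/4; C: 5.
Taking the (1/4, 1/8, 5/8)-weighted average: (1/4)·(7/4) + (1/8)·(11/4) + (5/8)·(5) = 125/32.

125/32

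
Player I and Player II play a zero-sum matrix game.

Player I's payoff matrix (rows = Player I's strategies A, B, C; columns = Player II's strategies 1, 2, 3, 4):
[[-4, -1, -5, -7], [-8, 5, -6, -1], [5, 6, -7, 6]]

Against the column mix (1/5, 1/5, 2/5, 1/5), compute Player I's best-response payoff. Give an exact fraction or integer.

3/5

A: (-4)·(1/5) + (-1)·(1/5) + (-5)·(2/5) + (-7)·(1/5) = -22/5.
B: (-8)·(1/5) + (5)·(1/5) + (-6)·(2/5) + (-1)·(1/5) = -16/5.
C: (5)·(1/5) + (6)·(1/5) + (-7)·(2/5) + (6)·(1/5) = 3/5.
The best pure response is C with expected payoff 3/5.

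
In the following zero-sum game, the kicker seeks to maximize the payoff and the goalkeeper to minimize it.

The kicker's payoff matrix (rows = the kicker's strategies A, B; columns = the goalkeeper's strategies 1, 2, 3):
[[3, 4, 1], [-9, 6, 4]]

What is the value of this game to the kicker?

Column 2 is strictly dominated by 3 for the goalkeeper (it gives the kicker more in every row).
The remaining 2×2 game on (A, B) × (1, 3) has no saddle point. Let the kicker play A with probability p; indifference gives 3p − 9(1−p) = p + 4(1−p), so p = 13/15.
Similarly the goalkeeper's optimal q on 1 is 1/5, and the value is 3·(1/5) + (1)·(4/5) = 7/5.

7/5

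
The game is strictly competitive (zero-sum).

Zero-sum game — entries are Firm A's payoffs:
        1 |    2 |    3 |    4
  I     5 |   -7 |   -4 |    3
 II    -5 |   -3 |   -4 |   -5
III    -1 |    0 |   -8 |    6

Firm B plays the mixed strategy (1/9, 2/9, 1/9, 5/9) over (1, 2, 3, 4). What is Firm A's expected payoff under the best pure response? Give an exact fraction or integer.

I: (5)·(1/9) + (-7)·(2/9) + (-4)·(1/9) + (3)·(5/9) = 2/9.
II: (-5)·(1/9) + (-3)·(2/9) + (-4)·(1/9) + (-5)·(5/9) = -40/9.
III: (-1)·(1/9) + (0)·(2/9) + (-8)·(1/9) + (6)·(5/9) = 7/3.
The best pure response is III with expected payoff 7/3.

7/3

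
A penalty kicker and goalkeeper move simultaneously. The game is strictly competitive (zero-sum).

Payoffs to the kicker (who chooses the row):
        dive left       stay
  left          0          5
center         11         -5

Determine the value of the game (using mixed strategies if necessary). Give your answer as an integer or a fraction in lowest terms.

Row minima are 0 and -5, so the kicker's maximin is 0; column maxima are 11 and 5, so the goalkeeper's minimax is 5. These differ, so the equilibrium is in mixed strategies.
Let the kicker play left with probability p. The goalkeeper is indifferent when 11(1−p) = 5p − 5(1−p), giving p = 16/21.
Let the goalkeeper play dive left with probability q. The kicker is indifferent when 5(1−q) = 11q − 5(1−q), giving q = 10/21.
The value is 0·(10/21) + (5)·(11/21) = 55/21.

55/21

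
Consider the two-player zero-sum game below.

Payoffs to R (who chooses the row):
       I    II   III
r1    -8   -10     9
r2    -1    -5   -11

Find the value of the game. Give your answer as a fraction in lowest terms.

Column I is strictly dominated by II for C (it gives R more in every row).
The remaining 2×2 game on (r1, r2) × (II, III) has no saddle point. Let R play r1 with probability p; indifference gives −10p − 5(1−p) = 9p − 11(1−p), so p = 6/25.
Similarly C's optimal q on II is 4/5, and the value is -10·(4/5) + (9)·(1/5) = -31/5.

-31/5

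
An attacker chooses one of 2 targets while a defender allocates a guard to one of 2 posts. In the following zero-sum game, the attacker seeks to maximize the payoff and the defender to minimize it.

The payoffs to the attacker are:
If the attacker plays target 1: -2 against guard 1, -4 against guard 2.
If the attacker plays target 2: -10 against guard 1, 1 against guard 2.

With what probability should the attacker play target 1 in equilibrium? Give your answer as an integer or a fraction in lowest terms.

11/13

Row minima are -4 and -10, so the attacker's maximin is -4; column maxima are -2 and 1, so the defender's minimax is -2. These differ, so the equilibrium is in mixed strategies.
Let the attacker play target 1 with probability p. The defender is indifferent when −2p − 10(1−p) = −4p + (1−p), giving p = 11/13.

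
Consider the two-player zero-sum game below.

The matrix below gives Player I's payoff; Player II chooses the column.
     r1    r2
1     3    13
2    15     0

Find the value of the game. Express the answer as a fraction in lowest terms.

39/5

Row minima are 3 and 0, so Player I's maximin is 3; column maxima are 15 and 13, so Player II's minimax is 13. These differ, so the equilibrium is in mixed strategies.
Let Player I play 1 with probability p. Player II is indifferent when 3p + 15(1−p) = 13p, giving p = 3/5.
Let Player II play r1 with probability q. Player I is indifferent when 3q + 13(1−q) = 15q, giving q = 13/25.
The value is 3·(13/25) + (13)·(12/25) = 39/5.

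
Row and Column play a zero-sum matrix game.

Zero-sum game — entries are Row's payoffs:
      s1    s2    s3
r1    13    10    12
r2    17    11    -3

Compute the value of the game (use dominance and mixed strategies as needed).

Column s1 is strictly dominated by s2 for Column (it gives Row more in every row).
The remaining 2×2 game on (r1, r2) × (s2, s3) has no saddle point. Let Row play r1 with probability p; indifference gives 10p + 11(1−p) = 12p − 3(1−p), so p = 7/8.
Similarly Column's optimal q on s2 is 15/16, and the value is 10·(15/16) + (12)·(1/16) = 81/8.

81/8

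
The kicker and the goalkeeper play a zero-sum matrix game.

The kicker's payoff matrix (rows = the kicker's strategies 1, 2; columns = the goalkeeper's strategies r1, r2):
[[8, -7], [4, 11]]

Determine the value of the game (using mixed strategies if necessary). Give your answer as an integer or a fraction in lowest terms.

58/11

Row minima are -7 and 4, so the kicker's maximin is 4; column maxima are 8 and 11, so the goalkeeper's minimax is 8. These differ, so the equilibrium is in mixed strategies.
Let the kicker play 1 with probability p. The goalkeeper is indifferent when 8p + 4(1−p) = −7p + 11(1−p), giving p = 7/22.
Let the goalkeeper play r1 with probability q. The kicker is indifferent when 8q − 7(1−q) = 4q + 11(1−q), giving q = 9/11.
The value is 8·(9/11) + (-7)·(2/11) = 58/11.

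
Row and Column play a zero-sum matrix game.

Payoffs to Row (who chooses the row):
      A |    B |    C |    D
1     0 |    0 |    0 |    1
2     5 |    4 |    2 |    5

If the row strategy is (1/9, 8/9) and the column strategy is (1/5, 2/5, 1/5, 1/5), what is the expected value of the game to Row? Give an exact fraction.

161/45

Against (1/5, 2/5, 1/5, 1/5), each row's expected payoff is 1: 1/5; 2: 4.
Taking the (1/9, 8/9)-weighted average: (1/9)·(1/5) + (8/9)·(4) = 161/45.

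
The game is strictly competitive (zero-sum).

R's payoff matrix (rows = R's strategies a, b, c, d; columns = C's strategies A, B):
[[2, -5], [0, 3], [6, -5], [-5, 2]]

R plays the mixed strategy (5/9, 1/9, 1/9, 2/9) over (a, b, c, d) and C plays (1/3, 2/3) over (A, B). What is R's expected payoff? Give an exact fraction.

Against (1/3, 2/3), each row's expected payoff is a: -8/3; b: 2; c: -4/3; d: -1/3.
Taking the (5/9, 1/9, 1/9, 2/9)-weighted average: (5/9)·(-8/3) + (1/9)·(2) + (1/9)·(-4/3) + (2/9)·(-1/3) = -40/27.

-40/27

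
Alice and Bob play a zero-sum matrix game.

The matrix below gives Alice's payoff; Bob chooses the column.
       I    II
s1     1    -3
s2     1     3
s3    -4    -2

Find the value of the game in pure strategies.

Row minima: -3, 1, -4 → Alice's maximin is 1.
Column maxima: 1, 3 → Bob's minimax is 1.
They coincide at (s2, I), so the value is 1.

1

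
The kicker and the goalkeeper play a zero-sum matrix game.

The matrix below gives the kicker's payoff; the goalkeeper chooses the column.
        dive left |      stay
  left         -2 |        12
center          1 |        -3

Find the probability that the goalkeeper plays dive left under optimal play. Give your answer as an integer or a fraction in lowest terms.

Row minima are -2 and -3, so the kicker's maximin is -2; column maxima are 1 and 12, so the goalkeeper's minimax is 1. These differ, so the equilibrium is in mixed strategies.
Let the goalkeeper play dive left with probability q. The kicker is indifferent when −2q + 12(1−q) = q − 3(1−q), giving q = 5/6.

5/6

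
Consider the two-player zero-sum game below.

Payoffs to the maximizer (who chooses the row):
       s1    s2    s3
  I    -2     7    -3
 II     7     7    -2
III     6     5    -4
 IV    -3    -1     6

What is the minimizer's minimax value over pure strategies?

6

The worst case (largest entry) in each column is s1: 7, s2: 7, s3: 6.
The best (smallest) of these is 6.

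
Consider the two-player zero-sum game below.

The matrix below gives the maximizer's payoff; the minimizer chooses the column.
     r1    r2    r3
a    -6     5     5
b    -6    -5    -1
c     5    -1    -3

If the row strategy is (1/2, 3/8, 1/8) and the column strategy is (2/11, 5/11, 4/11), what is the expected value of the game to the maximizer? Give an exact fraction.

1/44

Against (2/11, 5/11, 4/11), each row's expected payoff is a: 3; b: -41/11; c: -7/11.
Taking the (1/2, 3/8, 1/8)-weighted average: (1/2)·(3) + (3/8)·(-41/11) + (1/8)·(-7/11) = 1/44.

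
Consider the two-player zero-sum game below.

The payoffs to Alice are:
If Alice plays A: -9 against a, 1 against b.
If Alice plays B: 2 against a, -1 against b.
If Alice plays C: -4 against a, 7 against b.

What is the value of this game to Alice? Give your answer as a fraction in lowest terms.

Row A is strictly dominated by row C, so Alice never plays it.
The remaining 2×2 game on (B, C) × (a, b) has no saddle point. Let Alice play B with probability p; indifference gives 2p − 4(1−p) = −p + 7(1−p), so p = 11/14.
Similarly Bob's optimal q on a is 4/7, and the value is 2·(4/7) + (-1)·(3/7) = 5/7.

5/7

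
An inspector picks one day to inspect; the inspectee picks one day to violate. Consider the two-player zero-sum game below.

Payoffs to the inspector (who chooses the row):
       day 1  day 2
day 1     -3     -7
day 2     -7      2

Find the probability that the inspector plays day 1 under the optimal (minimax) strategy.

9/13

Row minima are -7 and -7, so the inspector's maximin is -7; column maxima are -3 and 2, so the inspectee's minimax is -3. These differ, so the equilibrium is in mixed strategies.
Let the inspector play day 1 with probability p. The inspectee is indifferent when −3p − 7(1−p) = −7p + 2(1−p), giving p = 9/13.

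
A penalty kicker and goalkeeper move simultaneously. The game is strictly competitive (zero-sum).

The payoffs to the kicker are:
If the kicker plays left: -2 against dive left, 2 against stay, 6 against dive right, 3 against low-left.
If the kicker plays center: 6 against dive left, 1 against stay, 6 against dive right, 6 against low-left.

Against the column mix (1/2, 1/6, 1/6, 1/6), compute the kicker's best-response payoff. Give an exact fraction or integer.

left: (-2)·(1/2) + (2)·(1/6) + (6)·(1/6) + (3)·(1/6) = 5/6.
center: (6)·(1/2) + (1)·(1/6) + (6)·(1/6) + (6)·(1/6) = 31/6.
The best pure response is center with expected payoff 31/6.

31/6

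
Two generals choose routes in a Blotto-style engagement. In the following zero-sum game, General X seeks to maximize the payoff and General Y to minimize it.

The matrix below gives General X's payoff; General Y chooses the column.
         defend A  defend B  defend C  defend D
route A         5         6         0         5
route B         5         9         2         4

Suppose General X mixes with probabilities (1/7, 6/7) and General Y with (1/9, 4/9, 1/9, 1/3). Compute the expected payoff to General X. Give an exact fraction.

374/63

Against (1/9, 4/9, 1/9, 1/3), each row's expected payoff is route A: 44/9; route B: 55/9.
Taking the (1/7, 6/7)-weighted average: (1/7)·(44/9) + (6/7)·(55/9) = 374/63.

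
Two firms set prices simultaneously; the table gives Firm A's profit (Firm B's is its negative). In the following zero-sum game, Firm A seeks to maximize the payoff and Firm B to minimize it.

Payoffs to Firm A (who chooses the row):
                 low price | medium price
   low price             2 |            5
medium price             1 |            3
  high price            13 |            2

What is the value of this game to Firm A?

61/14

Row medium price is strictly dominated by row low price, so Firm A never plays it.
The remaining 2×2 game on (low price, high price) × (low price, medium price) has no saddle point. Let Firm A play low price with probability p; indifference gives 2p + 13(1−p) = 5p + 2(1−p), so p = 11/14.
Similarly Firm B's optimal q on low price is 3/14, and the value is 2·(3/14) + (5)·(11/14) = 61/14.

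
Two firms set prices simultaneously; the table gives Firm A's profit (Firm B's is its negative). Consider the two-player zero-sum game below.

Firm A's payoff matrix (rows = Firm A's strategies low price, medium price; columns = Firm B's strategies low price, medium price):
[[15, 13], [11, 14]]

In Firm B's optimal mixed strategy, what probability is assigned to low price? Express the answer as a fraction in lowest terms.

Row minima are 13 and 11, so Firm A's maximin is 13; column maxima are 15 and 14, so Firm B's minimax is 14. These differ, so the equilibrium is in mixed strategies.
Let Firm B play low price with probability q. Firm A is indifferent when 15q + 13(1−q) = 11q + 14(1−q), giving q = 1/5.

1/5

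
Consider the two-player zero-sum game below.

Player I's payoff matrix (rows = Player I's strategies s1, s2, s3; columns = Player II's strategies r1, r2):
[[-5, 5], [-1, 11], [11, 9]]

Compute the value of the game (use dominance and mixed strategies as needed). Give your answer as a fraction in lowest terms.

Row s1 is strictly dominated by row s2, so Player I never plays it.
The remaining 2×2 game on (s2, s3) × (r1, r2) has no saddle point. Let Player I play s2 with probability p; indifference gives −p + 11(1−p) = 11p + 9(1−p), so p = 1/7.
Similarly Player II's optimal q on r1 is 1/7, and the value is -1·(1/7) + (11)·(6/7) = 65/7.

65/7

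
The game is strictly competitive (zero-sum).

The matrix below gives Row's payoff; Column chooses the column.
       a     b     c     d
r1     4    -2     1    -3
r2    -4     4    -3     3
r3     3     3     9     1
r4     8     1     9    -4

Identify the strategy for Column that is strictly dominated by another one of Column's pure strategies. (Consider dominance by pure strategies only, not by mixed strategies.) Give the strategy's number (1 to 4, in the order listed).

2

Column prefers columns that give Row less. Compare b with d: -3 < -2, 3 < 4, 1 < 3, -4 < 1.
So d strictly dominates b for Column; b is strictly dominated.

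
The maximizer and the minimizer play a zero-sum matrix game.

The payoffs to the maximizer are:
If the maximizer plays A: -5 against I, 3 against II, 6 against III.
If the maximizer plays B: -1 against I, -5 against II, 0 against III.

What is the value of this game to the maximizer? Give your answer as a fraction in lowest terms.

Column III is strictly dominated by II for the minimizer (it gives the maximizer more in every row).
The remaining 2×2 game on (A, B) × (I, II) has no saddle point. Let the maximizer play A with probability p; indifference gives −5p − (1−p) = 3p − 5(1−p), so p = 1/3.
Similarly the minimizer's optimal q on I is 2/3, and the value is -5·(2/3) + (3)·(1/3) = -7/3.

-7/3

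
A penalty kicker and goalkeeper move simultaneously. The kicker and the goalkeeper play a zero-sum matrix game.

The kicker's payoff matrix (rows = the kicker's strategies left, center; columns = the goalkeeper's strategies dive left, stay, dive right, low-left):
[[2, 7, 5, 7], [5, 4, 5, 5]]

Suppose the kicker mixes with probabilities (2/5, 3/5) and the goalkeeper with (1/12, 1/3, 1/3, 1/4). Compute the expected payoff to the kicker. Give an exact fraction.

Against (1/12, 1/3, 1/3, 1/4), each row's expected payoff is left: 71/12; center: 14/3.
Taking the (2/5, 3/5)-weighted average: (2/5)·(71/12) + (3/5)·(14/3) = 31/6.

31/6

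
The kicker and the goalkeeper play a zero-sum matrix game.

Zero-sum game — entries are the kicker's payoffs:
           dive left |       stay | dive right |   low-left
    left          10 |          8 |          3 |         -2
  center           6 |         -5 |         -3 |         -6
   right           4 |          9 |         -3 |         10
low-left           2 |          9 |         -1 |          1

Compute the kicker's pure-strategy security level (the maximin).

-1

The worst-case payoff for each row is left: -2, center: -6, right: -3, low-left: -1.
The best of these is -1.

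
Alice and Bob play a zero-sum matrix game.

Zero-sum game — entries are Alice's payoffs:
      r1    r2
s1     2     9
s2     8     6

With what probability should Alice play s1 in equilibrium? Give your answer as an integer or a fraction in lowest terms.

Row minima are 2 and 6, so Alice's maximin is 6; column maxima are 8 and 9, so Bob's minimax is 8. These differ, so the equilibrium is in mixed strategies.
Let Alice play s1 with probability p. Bob is indifferent when 2p + 8(1−p) = 9p + 6(1−p), giving p = 2/9.

2/9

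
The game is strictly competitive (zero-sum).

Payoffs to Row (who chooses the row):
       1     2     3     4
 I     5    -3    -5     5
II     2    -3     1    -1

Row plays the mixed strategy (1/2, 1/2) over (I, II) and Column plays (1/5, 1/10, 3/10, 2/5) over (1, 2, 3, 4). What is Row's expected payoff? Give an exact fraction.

Against (1/5, 1/10, 3/10, 2/5), each row's expected payoff is I: 6/5; II: 0.
Taking the (1/2, 1/2)-weighted average: (1/2)·(6/5) + (1/2)·(0) = 3/5.

3/5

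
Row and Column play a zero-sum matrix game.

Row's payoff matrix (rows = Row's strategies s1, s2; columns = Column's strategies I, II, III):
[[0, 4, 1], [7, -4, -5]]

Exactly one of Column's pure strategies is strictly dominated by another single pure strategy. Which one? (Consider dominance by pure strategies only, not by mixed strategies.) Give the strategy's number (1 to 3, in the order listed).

Column prefers columns that give Row less. Compare II with III: 1 < 4, -5 < -4.
So III strictly dominates II for Column; II is strictly dominated.

2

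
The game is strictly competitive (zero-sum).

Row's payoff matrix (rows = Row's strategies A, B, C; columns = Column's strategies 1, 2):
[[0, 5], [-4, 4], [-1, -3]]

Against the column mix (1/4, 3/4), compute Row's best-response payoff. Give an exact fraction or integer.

A: (0)·(1/4) + (5)·(3/4) = 15/4.
B: (-4)·(1/4) + (4)·(3/4) = 2.
C: (-1)·(1/4) + (-3)·(3/4) = -5/2.
The best pure response is A with expected payoff 15/4.

15/4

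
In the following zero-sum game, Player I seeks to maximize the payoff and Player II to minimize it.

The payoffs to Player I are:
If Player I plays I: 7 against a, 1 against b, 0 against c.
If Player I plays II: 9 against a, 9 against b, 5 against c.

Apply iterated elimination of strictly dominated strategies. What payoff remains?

5

Row I is strictly dominated by row II (9>7, 9>1, 5>0); eliminate I.
Column a is strictly dominated by c for Player II (5<9); eliminate a.
Column b is strictly dominated by c for Player II (5<9); eliminate b.
Only (II, c) remains, with payoff 5.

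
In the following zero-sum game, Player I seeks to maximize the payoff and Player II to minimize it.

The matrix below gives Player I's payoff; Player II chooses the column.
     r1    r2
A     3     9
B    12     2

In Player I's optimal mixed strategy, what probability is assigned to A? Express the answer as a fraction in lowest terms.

5/8

Row minima are 3 and 2, so Player I's maximin is 3; column maxima are 12 and 9, so Player II's minimax is 9. These differ, so the equilibrium is in mixed strategies.
Let Player I play A with probability p. Player II is indifferent when 3p + 12(1−p) = 9p + 2(1−p), giving p = 5/8.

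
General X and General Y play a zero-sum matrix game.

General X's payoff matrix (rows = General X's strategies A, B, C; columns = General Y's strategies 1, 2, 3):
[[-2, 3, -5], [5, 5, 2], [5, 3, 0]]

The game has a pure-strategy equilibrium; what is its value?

2

Row minima: -5, 2, 0 → General X's maximin is 2.
Column maxima: 5, 5, 2 → General Y's minimax is 2.
They coincide at (B, 3), so the value is 2.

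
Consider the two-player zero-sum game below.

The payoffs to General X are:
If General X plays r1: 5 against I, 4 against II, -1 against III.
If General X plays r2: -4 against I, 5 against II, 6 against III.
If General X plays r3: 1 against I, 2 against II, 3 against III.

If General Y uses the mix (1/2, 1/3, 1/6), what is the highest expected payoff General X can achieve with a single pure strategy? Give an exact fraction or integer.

r1: (5)·(1/2) + (4)·(1/3) + (-1)·(1/6) = 11/3.
r2: (-4)·(1/2) + (5)·(1/3) + (6)·(1/6) = 2/3.
r3: (1)·(1/2) + (2)·(1/3) + (3)·(1/6) = 5/3.
The best pure response is r1 with expected payoff 11/3.

11/3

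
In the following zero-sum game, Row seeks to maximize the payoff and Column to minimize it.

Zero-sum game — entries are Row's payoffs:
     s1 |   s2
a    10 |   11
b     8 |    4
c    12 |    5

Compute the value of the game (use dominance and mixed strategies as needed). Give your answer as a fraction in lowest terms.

Row b is strictly dominated by row c, so Row never plays it.
The remaining 2×2 game on (a, c) × (s1, s2) has no saddle point. Let Row play a with probability p; indifference gives 10p + 12(1−p) = 11p + 5(1−p), so p = 7/8.
Similarly Column's optimal q on s1 is 3/4, and the value is 10·(3/4) + (11)·(1/4) = 41/4.

41/4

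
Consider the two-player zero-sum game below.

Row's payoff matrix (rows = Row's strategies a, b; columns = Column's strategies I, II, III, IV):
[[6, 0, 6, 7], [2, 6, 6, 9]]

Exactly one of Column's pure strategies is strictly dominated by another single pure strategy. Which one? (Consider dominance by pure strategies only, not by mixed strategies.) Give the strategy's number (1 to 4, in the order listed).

Column prefers columns that give Row less. Compare IV with I: 6 < 7, 2 < 9.
So I strictly dominates IV for Column; IV is strictly dominated.

4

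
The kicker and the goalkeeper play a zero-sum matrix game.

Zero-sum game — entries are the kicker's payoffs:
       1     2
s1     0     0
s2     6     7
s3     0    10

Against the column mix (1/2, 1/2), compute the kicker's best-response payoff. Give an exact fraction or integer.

13/2

s1: (0)·(1/2) + (0)·(1/2) = 0.
s2: (6)·(1/2) + (7)·(1/2) = 13/2.
s3: (0)·(1/2) + (10)·(1/2) = 5.
The best pure response is s2 with expected payoff 13/2.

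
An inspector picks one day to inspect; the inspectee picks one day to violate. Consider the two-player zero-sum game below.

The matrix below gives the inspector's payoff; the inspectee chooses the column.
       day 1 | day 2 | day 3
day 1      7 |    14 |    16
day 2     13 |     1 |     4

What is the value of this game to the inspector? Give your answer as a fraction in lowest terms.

175/19

Column day 3 is strictly dominated by day 2 for the inspectee (it gives the inspector more in every row).
The remaining 2×2 game on (day 1, day 2) × (day 1, day 2) has no saddle point. Let the inspector play day 1 with probability p; indifference gives 7p + 13(1−p) = 14p + (1−p), so p = 12/19.
Similarly the inspectee's optimal q on day 1 is 13/19, and the value is 7·(13/19) + (14)·(6/19) = 175/19.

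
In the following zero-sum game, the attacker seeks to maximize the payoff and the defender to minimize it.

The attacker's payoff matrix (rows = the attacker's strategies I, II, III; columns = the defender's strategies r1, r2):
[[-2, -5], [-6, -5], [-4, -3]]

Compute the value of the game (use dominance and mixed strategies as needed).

Row II is strictly dominated by row III, so the attacker never plays it.
The remaining 2×2 game on (I, III) × (r1, r2) has no saddle point. Let the attacker play I with probability p; indifference gives −2p − 4(1−p) = −5p − 3(1−p), so p = 1/4.
Similarly the defender's optimal q on r1 is 1/2, and the value is -2·(1/2) + (-5)·(1/2) = -7/2.

-7/2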